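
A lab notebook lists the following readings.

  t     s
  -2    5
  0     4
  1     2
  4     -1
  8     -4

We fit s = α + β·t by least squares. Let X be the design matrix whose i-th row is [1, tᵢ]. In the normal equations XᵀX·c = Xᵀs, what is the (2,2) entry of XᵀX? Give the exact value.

Row 2 ↔ basis t, column 2 ↔ basis t, so (XᵀX)_{2,2} = Σᵢ (t)·(t) = (-2)·(-2) + (0)·(0) + (1)·(1) + (4)·(4) + (8)·(8) = 85.

85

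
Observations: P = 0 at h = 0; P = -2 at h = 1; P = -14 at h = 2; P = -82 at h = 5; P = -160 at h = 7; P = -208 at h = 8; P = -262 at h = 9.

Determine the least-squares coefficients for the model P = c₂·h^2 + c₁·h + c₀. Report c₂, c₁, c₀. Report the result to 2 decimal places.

Normal-equation sums: Σh^2·h^2 = 13700, Σh^2·h = 1718, Σh^2 = 224, Σh·h = 224, Σh = 32, Σ1 = 7.
Moment sums: Σh^2·P = -44482, Σh·P = -5582, ΣP = -728.
MᵀM·[c₂, c₁, c₀]ᵀ = MᵀP becomes [[13700, 1718, 224]; [1718, 224, 32]; [224, 32, 7]]·[c₂, c₁, c₀]ᵀ = [-44482, -5582, -728]ᵀ.
Solving the 3×3 system (Gaussian elimination) gives c₂ = -143813/45489, c₁ = -35077/45489, c₀ = 10504/15163.

c₂ = -3.16, c₁ = -0.77, c₀ = 0.69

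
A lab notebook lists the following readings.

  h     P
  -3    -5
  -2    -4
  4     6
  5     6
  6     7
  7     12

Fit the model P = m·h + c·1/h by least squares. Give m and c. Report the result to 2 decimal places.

m = 1.38, c = 1.92

From the data, Σh·h = 139, Σh·1/h = 6, Σ1/h·1/h = 90281/176400.
And Σh·P = 203, Σ1/h·P = 971/105.
Δ = 139·(90281/176400) − 6² = 6198659/176400.
m = (203·(90281/176400) − 6·(971/105))/(6198659/176400) = 8539363/6198659; c = (139·(971/105) − 6·203)/(6198659/176400) = 11892720/6198659.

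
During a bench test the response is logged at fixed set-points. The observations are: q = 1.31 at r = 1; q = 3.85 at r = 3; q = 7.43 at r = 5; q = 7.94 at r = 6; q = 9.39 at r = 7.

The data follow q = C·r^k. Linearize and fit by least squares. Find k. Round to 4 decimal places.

k = 1.0261

Taking logs, ln q = k·ln r + ln C, so regress ln q on ln r.
Σln r = 6.4457, Σ(ln r)² = 10.7942, Σln q = 7.9352, Σln r·ln q = 12.7793.
Equations: 10.7942·k + 6.4457·ln C = 12.7793;  6.4457·k + 5·ln C = 7.9352.
Δ = 10.7942·5 − (6.4457)² = 12.4237; k = (12.7793·5 − 6.4457·7.9352)/12.4237 = 1.02614, ln C = (10.7942·7.9352 − 6.4457·12.7793)/12.4237 = 0.26419.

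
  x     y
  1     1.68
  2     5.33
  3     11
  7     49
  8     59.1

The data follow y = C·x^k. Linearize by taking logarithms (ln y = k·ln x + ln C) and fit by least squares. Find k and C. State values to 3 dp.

Taking logs, ln y = k·ln x + ln C, so regress ln y on ln x.
Sums: Σln x = 5.8171, Σ(ln x)² = 9.7980, Σln y = 12.5611, Σln x·ln y = 19.8499.
Normal system: [[9.7980, 5.8171]; [5.8171, 5]]·[k, ln C]ᵀ = [19.8499, 12.5611]ᵀ.
Solving (det = 15.1514): k = 1.72790, ln C = 0.50194, so C = exp(0.50194) = 1.65192.

k = 1.728, C = 1.652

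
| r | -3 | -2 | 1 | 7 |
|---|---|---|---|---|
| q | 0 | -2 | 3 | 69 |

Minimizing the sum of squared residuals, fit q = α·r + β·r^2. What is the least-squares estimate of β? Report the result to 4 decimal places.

β = 0.9891

Normal-equation sums: Σr·r = 63, Σr·r^2 = 309, Σr^2·r^2 = 2499.
Right-hand side: Σr·q = 490, Σr^2·q = 3376.
So MᵀM·[α, β]ᵀ = Mᵀq: [[63, 309]; [309, 2499]]·[α, β]ᵀ = [490, 3376]ᵀ.
Eliminating β: 2499·(row 1) − 309·(row 2) gives 61956·α = 2499·490 − 309·3376 = 181326, so α = 30221/10326.
Then β = (3376 − 309·(30221/10326))/2499 = 10213/10326.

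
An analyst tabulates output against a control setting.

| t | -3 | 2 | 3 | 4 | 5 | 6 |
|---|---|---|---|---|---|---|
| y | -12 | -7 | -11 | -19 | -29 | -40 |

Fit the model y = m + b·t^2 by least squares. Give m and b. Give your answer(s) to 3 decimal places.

m = -2.355, b = -1.049

The normal equations are: 6·m + 99·b = -118;  99·m + 2355·b = -2704.
Determinant 6·2355 − 99² = 4329.
m = ((-118)·2355 − 99·(-2704))/4329 = -3398/1443; b = (6·(-2704) − 99·(-118))/4329 = -1514/1443.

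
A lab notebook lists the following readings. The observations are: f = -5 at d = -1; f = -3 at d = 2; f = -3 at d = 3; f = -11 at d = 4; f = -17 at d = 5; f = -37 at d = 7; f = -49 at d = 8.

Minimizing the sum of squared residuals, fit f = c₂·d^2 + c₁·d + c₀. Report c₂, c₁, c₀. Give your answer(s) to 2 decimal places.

c₂ = -0.98, c₁ = 1.94, c₀ = -2.05

Compute the Gram sums: Σd^2·d^2 = 7476, Σd^2·d = 1078, Σd^2 = 168, Σd·d = 168, Σd = 28, Σ1 = 7.
For Aᵀf: Σd^2·f = -5594, Σd·f = -790, Σf = -125.
So AᵀA·[c₂, c₁, c₀]ᵀ = Aᵀf: [[7476, 1078, 168]; [1078, 168, 28]; [168, 28, 7]]·[c₂, c₁, c₀]ᵀ = [-5594, -790, -125]ᵀ.
Inverting the 3×3 Gram matrix, [c₂, c₁, c₀]ᵀ = [-983/1001, 1943/1001, -2055/1001]ᵀ.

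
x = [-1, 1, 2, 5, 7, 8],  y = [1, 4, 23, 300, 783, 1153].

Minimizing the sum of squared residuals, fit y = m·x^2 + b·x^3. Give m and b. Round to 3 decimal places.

Normal-equation sums: Σx^2·x^2 = 7140, Σx^2·x^3 = 52732, Σx^3·x^3 = 395484.
For Mᵀy: Σx^2·y = 119756, Σx^3·y = 896592.
MᵀM·[m, b]ᵀ = Mᵀy becomes [[7140, 52732]; [52732, 395484]]·[m, b]ᵀ = [119756, 896592]ᵀ.
Eliminating b: 395484·(row 1) − 52732·(row 2) gives 43091936·m = 395484·119756 − 52732·896592 = 82492560, so m = 5155785/2693246.
Then b = (896592 − 52732·(5155785/2693246))/395484 = 5418343/2693246.

m = 1.914, b = 2.012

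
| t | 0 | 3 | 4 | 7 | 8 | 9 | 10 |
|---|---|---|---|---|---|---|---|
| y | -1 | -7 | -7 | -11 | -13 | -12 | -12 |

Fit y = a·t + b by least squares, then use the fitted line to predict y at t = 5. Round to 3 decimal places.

From the data, Σt·t = 319, Σt = 41, Σ1 = 7.
And Σt·y = -458, Σy = -63.
So AᵀA·[a, b]ᵀ = Aᵀy: [[319, 41]; [41, 7]]·[a, b]ᵀ = [-458, -63]ᵀ.
Δ = 319·7 − 41² = 552.
a = ((-458)·7 − 41·(-63))/552 = -623/552; b = (319·(-63) − 41·(-458))/552 = -1319/552.
At t = 5: ŷ = (-623/552)·(5) + (-1319/552)·(1) = -739/92.

ŷ = -8.033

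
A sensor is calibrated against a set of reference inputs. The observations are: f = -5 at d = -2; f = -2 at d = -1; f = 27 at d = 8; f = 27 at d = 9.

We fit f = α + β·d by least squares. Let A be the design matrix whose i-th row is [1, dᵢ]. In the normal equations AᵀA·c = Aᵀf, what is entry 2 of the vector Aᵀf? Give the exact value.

Entry 2 ↔ basis d, so (Aᵀf)_{2} = Σᵢ (d)·fᵢ = (-2)·(-5) + (-1)·(-2) + (8)·(27) + (9)·(27) = 471.

471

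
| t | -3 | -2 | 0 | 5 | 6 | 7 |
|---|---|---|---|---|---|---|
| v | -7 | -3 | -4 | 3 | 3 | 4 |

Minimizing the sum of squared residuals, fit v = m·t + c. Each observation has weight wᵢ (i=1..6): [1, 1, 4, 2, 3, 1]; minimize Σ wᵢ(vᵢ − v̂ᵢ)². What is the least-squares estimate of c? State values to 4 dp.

The normal system MᵀWM·[m, c]ᵀ = MᵀWv is [[220, 30]; [30, 12]]·[m, c]ᵀ = [139, -7]ᵀ.
Determinant 220·12 − 30² = 1740.
m = (139·12 − 30·(-7))/1740 = 313/290; c = (220·(-7) − 30·139)/1740 = -571/174.

c = -3.2816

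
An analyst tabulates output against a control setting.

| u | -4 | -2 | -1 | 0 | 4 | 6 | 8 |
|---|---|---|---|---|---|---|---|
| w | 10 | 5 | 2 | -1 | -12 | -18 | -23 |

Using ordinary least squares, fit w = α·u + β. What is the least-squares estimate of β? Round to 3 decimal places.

β = -0.903

Compute the Gram sums: Σu·u = 137, Σu = 11, Σ1 = 7.
And Σu·w = -392, Σw = -37.
Normal equations: [[137, 11]; [11, 7]]·[α, β]ᵀ = [-392, -37]ᵀ.
Δ = 137·7 − 11² = 838.
α = ((-392)·7 − 11·(-37))/838 = -2337/838; β = (137·(-37) − 11·(-392))/838 = -757/838.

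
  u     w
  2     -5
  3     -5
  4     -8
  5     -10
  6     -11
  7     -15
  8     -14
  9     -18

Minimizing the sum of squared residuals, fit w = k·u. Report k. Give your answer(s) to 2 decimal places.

Compute the Gram sums: Σu·u = 284.
Moment sums: Σu·w = -552.
Hence k = -552 / 284 ≈ -1.94366.

k = -1.94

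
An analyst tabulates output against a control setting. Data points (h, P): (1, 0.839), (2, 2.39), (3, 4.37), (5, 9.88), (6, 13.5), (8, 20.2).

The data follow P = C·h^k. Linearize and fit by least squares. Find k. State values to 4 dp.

k = 1.5410

Let Y = ln P. Fitting Y = k·ln h + ln C by least squares:
Σln h = 7.2724, Σ(ln h)² = 11.8122, Σln P = 10.0694, Σln h·ln P = 16.8241.
Equations: 11.8122·k + 7.2724·ln C = 16.8241;  7.2724·k + 6·ln C = 10.0694.
Slope k = (n·Σln h·ln P − Σln h·Σln P)/(n·Σ(ln h)² − (Σln h)²) = (6·16.8241 − 7.2724·10.0694)/17.9853 = 1.54104; ln C = (Σln P − k·Σln h)/n = -0.18961.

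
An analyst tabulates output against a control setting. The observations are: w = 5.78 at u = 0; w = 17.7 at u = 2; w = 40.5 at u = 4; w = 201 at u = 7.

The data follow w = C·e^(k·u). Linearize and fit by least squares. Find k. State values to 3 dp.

k = 0.500

Linearized form: ln w = k·u + ln C. From the 4 transformed points,
AᵀA = [[69.0000, 13.0000]; [13.0000, 4]], rhs = [57.6755, 13.6326]ᵀ  (here Σu = 13.0000, Σ(u)² = 69.0000, Σln w = 13.6326, Σu·ln w = 57.6755).
Solving (det = 107.0000): k = 0.49980, ln C = 1.78380.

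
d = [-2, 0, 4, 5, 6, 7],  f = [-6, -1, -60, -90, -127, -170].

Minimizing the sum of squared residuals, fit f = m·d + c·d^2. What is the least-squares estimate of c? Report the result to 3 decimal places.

The normal system AᵀA·[m, c]ᵀ = Aᵀf is [[130, 740]; [740, 4594]]·[m, c]ᵀ = [-2630, -16136]ᵀ.
det = 130·4594 − 740² = 49620.
m = ((-2630)·4594 − 740·(-16136))/49620 = -7079/2481; c = (130·(-16136) − 740·(-2630))/49620 = -7574/2481.

c = -3.053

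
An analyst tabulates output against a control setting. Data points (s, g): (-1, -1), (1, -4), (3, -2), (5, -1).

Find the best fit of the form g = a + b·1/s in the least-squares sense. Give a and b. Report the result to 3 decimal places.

a = -1.821, b = -1.346

Compute the Gram sums: Σ1 = 4, Σ1/s = 8/15, Σ1/s·1/s = 484/225.
Right-hand side: Σg = -8, Σ1/s·g = -58/15.
Δ = 4·(484/225) − (8/15)² = 208/25.
a = ((-8)·(484/225) − (8/15)·(-58/15))/(208/25) = -71/39; b = (4·(-58/15) − (8/15)·(-8))/(208/25) = -35/26.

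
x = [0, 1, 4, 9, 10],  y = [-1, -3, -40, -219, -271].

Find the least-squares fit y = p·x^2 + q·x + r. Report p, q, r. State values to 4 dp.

Entries of MᵀM: Σx^2·x^2 = 16818, Σx^2·x = 1794, Σx^2 = 198, Σx·x = 198, Σx = 24, Σ1 = 5.
Right-hand side: Σx^2·y = -45482, Σx·y = -4844, Σy = -534.
So MᵀM·[p, q, r]ᵀ = Mᵀy: [[16818, 1794, 198]; [1794, 198, 24]; [198, 24, 5]]·[p, q, r]ᵀ = [-45482, -4844, -534]ᵀ.
Inverting the 3×3 Gram matrix, [p, q, r]ᵀ = [-5411/1884, 3233/1884, -409/314]ᵀ.

p = -2.8721, q = 1.7160, r = -1.3025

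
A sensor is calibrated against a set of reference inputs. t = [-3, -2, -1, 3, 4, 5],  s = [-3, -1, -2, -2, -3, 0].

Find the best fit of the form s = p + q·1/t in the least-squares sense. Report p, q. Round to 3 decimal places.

Compute the Gram sums: Σ1 = 6, Σ1/t = -21/20, Σ1/t·1/t = 5669/3600.
Right-hand side: Σs = -11, Σ1/t·s = 25/12.
So MᵀM·[p, q]ᵀ = Mᵀs: [[6, -21/20]; [-21/20, 5669/3600]]·[p, q]ᵀ = [-11, 25/12]ᵀ.
Determinant 6·(5669/3600) − (-21/20)² = 2003/240.
p = ((-11)·(5669/3600) − (-21/20)·(25/12))/(2003/240) = -54484/30045; q = (6·(25/12) − (-21/20)·(-11))/(2003/240) = 228/2003.

p = -1.813, q = 0.114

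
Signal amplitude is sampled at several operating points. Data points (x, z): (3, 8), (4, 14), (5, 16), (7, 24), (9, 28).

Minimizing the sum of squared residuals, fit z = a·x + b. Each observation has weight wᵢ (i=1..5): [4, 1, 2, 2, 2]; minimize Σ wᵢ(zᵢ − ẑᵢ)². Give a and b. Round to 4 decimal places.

The normal equations are: 362·a + 58·b = 1152;  58·a + 11·b = 182.
(Σwᵢ·x·x = 362, Σwᵢ·x = 58, Σwᵢ·1 = 11, Σwᵢ·x·z = 1152, Σwᵢ·z = 182.)
Δ = 362·11 − 58² = 618.
a = (1152·11 − 58·182)/618 = 1058/309; b = (362·182 − 58·1152)/618 = -466/309.

a = 3.4239, b = -1.5081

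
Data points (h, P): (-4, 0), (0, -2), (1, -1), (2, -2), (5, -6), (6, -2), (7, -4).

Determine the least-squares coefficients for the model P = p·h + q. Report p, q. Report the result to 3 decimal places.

p = -0.376, q = -1.516

Sums needed: Σh·h = 131, Σh = 17, Σ1 = 7.
For AᵀP: Σh·P = -75, ΣP = -17.
Determinant 131·7 − 17² = 628.
p = ((-75)·7 − 17·(-17))/628 = -59/157; q = (131·(-17) − 17·(-75))/628 = -238/157.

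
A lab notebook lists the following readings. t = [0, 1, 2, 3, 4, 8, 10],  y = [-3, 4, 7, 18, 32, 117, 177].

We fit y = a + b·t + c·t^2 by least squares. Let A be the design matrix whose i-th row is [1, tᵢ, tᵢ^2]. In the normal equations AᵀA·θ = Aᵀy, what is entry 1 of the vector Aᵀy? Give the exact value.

Entry 1 ↔ basis 1, so (Aᵀy)_{1} = Σᵢ yᵢ = (1)·(-3) + (1)·(4) + (1)·(7) + (1)·(18) + (1)·(32) + (1)·(117) + (1)·(177) = 352.

352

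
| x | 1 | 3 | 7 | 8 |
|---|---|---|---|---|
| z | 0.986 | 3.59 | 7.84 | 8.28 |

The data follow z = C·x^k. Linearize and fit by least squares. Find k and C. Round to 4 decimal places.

k = 1.0320, C = 1.0380

Linearized form: ln z = k·ln x + ln C. From the 4 transformed points,
AᵀA = [[9.3176, 5.1240]; [5.1240, 4]], rhs = [9.8069, 5.4371]ᵀ  (here Σln x = 5.1240, Σ(ln x)² = 9.3176, Σln z = 5.4371, Σln x·ln z = 9.8069).
Slope k = (n·Σln x·ln z − Σln x·Σln z)/(n·Σ(ln x)² − (Σln x)²) = (4·9.8069 − 5.1240·5.4371)/11.0154 = 1.03201; ln C = (Σln z − k·Σln x)/n = 0.03729, so C = exp(0.03729) = 1.03800.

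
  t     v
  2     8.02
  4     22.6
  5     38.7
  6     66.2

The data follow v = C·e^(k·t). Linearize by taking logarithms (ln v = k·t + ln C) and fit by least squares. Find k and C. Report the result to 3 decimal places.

k = 0.527, C = 2.774

Taking logs, ln v = k·t + ln C, so regress ln v on t.
Σt = 17.0000, Σ(t)² = 81.0000, Σln v = 13.0484, Σt·ln v = 60.0710.
Equations: 81.0000·k + 17.0000·ln C = 60.0710;  17.0000·k + 4·ln C = 13.0484.
Δ = 81.0000·4 − (17.0000)² = 35.0000; k = (60.0710·4 − 17.0000·13.0484)/35.0000 = 0.52745, ln C = (81.0000·13.0484 − 17.0000·60.0710)/35.0000 = 1.02042, so C = exp(1.02042) = 2.77437.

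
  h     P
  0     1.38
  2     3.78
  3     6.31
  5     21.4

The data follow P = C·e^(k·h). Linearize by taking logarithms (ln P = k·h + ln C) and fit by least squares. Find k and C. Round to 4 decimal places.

Taking logs, ln P = k·h + ln C, so regress ln P on h.
AᵀA = [[38.0000, 10.0000]; [10.0000, 4]], rhs = [23.5028, 6.5573]ᵀ  (here Σh = 10.0000, Σ(h)² = 38.0000, Σln P = 6.5573, Σh·ln P = 23.5028).
Solving (det = 52.0000): k = 0.54688, ln C = 0.27213, so C = exp(0.27213) = 1.31275.

k = 0.5469, C = 1.3128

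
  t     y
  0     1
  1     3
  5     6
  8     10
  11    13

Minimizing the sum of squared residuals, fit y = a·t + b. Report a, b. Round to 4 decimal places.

Setting ∂/∂a … = 0 gives: 211·a + 25·b = 256;  25·a + 5·b = 33.
Δ = 211·5 − 25² = 430.
a = (256·5 − 25·33)/430 = 91/86; b = (211·33 − 25·256)/430 = 563/430.

a = 1.0581, b = 1.3093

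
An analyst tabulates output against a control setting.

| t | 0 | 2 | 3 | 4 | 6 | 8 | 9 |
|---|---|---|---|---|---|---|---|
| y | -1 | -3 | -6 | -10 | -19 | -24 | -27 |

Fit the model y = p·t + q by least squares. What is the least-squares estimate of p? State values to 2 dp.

p = -3.16

The normal system XᵀX·[p, q]ᵀ = Xᵀy is [[210, 32]; [32, 7]]·[p, q]ᵀ = [-613, -90]ᵀ.
det = 210·7 − 32² = 446.
p = ((-613)·7 − 32·(-90))/446 = -1411/446; q = (210·(-90) − 32·(-613))/446 = 358/223.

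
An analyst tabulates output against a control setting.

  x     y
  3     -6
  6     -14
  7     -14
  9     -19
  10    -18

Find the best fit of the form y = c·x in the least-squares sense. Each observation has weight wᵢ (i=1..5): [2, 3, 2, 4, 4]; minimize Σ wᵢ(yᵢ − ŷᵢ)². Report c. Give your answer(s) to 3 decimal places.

c = -1.992

AᵀWA·[c]ᵀ = AᵀWy reads: 948·c = -1888.
(Σwᵢ·x·x = 948, Σwᵢ·x·y = -1888.)
c = (-1888)/948 = -1.99156.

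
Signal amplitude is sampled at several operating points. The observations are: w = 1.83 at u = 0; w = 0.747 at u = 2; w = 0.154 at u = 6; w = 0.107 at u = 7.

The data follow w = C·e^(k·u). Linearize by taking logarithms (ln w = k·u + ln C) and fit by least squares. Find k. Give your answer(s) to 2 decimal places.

Taking logs, ln w = k·u + ln C, so regress ln w on u.
Σu = 15.0000, Σ(u)² = 89.0000, Σln w = -3.7931, Σu·ln w = -27.4527.
Equations: 89.0000·k + 15.0000·ln C = -27.4527;  15.0000·k + 4·ln C = -3.7931.
Solving (det = 131.0000): k = -0.40393, ln C = 0.56644.

k = -0.40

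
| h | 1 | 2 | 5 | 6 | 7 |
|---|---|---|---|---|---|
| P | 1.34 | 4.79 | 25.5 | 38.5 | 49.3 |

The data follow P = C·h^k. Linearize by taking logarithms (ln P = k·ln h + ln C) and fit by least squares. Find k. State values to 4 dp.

k = 1.8575

Taking logs, ln P = k·ln h + ln C, so regress ln P on ln h.
XᵀX = [[10.0677, 6.0403]; [6.0403, 5]], rhs = [20.4244, 12.6465]ᵀ  (here Σln h = 6.0403, Σ(ln h)² = 10.0677, Σln P = 12.6465, Σln h·ln P = 20.4244).
Solving (det = 13.8539): k = 1.85754, ln C = 0.28529.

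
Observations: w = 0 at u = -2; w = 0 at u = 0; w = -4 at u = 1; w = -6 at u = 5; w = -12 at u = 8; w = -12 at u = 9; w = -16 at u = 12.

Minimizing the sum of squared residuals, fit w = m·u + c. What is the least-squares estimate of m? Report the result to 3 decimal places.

m = -1.189

Normal-equation sums: Σu·u = 319, Σu = 33, Σ1 = 7.
And Σu·w = -430, Σw = -50.
Normal equations: [[319, 33]; [33, 7]]·[m, c]ᵀ = [-430, -50]ᵀ.
Eliminating c: 7·(row 1) − 33·(row 2) gives 1144·m = 7·(-430) − 33·(-50) = -1360, so m = -170/143.
Then c = ((-50) − 33·(-170/143))/7 = -20/13.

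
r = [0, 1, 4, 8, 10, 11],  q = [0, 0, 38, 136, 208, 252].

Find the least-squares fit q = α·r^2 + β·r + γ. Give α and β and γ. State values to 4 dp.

With design matrix X, XᵀX = [[28994, 2908, 302]; [2908, 302, 34]; [302, 34, 6]] and Xᵀq = [60604, 6092, 634]ᵀ.
Row-reducing yields α = 36549/19015, β = 6929/3803, γ = -26703/19015.

α = 1.9221, β = 1.8220, γ = -1.4043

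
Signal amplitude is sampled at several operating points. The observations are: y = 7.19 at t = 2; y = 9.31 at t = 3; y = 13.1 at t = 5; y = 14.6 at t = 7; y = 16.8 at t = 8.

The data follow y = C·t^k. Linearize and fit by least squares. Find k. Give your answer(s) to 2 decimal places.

Let Y = ln y. Fitting Y = k·ln t + ln C by least squares:
XᵀX = [[12.3883, 7.4265]; [7.4265, 5]], rhs = [19.0428, 12.2788]ᵀ  (here Σln t = 7.4265, Σ(ln t)² = 12.3883, Σln y = 12.2788, Σln t·ln y = 19.0428).
Solving (det = 6.7880): k = 0.59298, ln C = 1.57500.

k = 0.59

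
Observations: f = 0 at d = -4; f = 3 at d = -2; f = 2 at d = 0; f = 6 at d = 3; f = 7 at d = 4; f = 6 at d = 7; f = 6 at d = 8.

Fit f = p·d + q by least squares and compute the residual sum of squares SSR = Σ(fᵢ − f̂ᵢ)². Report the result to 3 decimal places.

Setting ∂/∂p … = 0 gives: 158·p + 16·q = 130;  16·p + 7·q = 30.
Determinant 158·7 − 16² = 850.
p = (130·7 − 16·30)/850 = 43/85; q = (158·30 − 16·130)/850 = 266/85.
Residuals: -94/85, 15/17, -96/85, 23/17, 157/85, -57/85, -20/17; SSR = 176/17.

SSR = 10.353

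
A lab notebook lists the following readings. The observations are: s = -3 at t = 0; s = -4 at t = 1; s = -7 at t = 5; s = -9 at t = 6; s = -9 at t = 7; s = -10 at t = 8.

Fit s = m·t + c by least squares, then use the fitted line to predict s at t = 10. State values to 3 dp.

Compute the Gram sums: Σt·t = 175, Σt = 27, Σ1 = 6.
Right-hand side: Σt·s = -236, Σs = -42.
Normal equations: [[175, 27]; [27, 6]]·[m, c]ᵀ = [-236, -42]ᵀ.
det = 175·6 − 27² = 321.
m = ((-236)·6 − 27·(-42))/321 = -94/107; c = (175·(-42) − 27·(-236))/321 = -326/107.
At t = 10: ŝ = (-94/107)·(10) + (-326/107)·(1) = -1266/107.

ŝ = -11.832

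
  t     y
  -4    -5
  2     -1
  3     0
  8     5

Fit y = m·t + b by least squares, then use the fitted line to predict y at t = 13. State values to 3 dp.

Entries of XᵀX: Σt·t = 93, Σt = 9, Σ1 = 4.
And Σt·y = 58, Σy = -1.
So XᵀX·[m, b]ᵀ = Xᵀy: [[93, 9]; [9, 4]]·[m, b]ᵀ = [58, -1]ᵀ.
Δ = 93·4 − 9² = 291.
m = (58·4 − 9·(-1))/291 = 241/291; b = (93·(-1) − 9·58)/291 = -205/97.
At t = 13: ŷ = (241/291)·(13) + (-205/97)·(1) = 2518/291.

ŷ = 8.653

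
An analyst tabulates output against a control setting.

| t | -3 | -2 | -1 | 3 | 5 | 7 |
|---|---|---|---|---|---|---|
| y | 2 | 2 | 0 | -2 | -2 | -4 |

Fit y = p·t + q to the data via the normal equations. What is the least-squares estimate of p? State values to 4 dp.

p = -0.5749

Compute the Gram sums: Σt·t = 97, Σt = 9, Σ1 = 6.
For Mᵀy: Σt·y = -54, Σy = -4.
Normal equations: [[97, 9]; [9, 6]]·[p, q]ᵀ = [-54, -4]ᵀ.
Eliminating q: 6·(row 1) − 9·(row 2) gives 501·p = 6·(-54) − 9·(-4) = -288, so p = -96/167.
Then q = ((-4) − 9·(-96/167))/6 = 98/501.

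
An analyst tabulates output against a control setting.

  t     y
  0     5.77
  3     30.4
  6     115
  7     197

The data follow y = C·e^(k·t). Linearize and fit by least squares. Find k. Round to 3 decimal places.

With ln yᵢ as the transformed response and tᵢ as the regressor:
Over the data: Σt = 16.0000, Σ(t)² = 94.0000, Σln y = 15.1953, Σt·ln y = 75.6953.
Normal system: [[94.0000, 16.0000]; [16.0000, 4]]·[k, ln C]ᵀ = [75.6953, 15.1953]ᵀ.
Δ = 94.0000·4 − (16.0000)² = 120.0000; k = (75.6953·4 − 16.0000·15.1953)/120.0000 = 0.49714, ln C = (94.0000·15.1953 − 16.0000·75.6953)/120.0000 = 1.81023.

k = 0.497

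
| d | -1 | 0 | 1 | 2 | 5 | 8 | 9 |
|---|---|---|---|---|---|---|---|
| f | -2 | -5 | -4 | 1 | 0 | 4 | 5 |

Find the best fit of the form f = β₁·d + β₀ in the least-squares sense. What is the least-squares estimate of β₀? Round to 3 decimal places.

β₀ = -3.085

With design matrix M, MᵀM = [[176, 24]; [24, 7]] and Mᵀf = [77, -1]ᵀ.
Determinant 176·7 − 24² = 656.
β₁ = (77·7 − 24·(-1))/656 = 563/656; β₀ = (176·(-1) − 24·77)/656 = -253/82.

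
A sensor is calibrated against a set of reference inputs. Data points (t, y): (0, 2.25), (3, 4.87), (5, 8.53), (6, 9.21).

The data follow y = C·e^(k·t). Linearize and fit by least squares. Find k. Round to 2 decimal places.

Let Y = ln y. Fitting Y = k·t + ln C by least squares:
AᵀA = [[70.0000, 14.0000]; [14.0000, 4]], rhs = [28.7890, 6.7579]ᵀ  (here Σt = 14.0000, Σ(t)² = 70.0000, Σln y = 6.7579, Σt·ln y = 28.7890).
Slope k = (n·Σt·ln y − Σt·Σln y)/(n·Σ(t)² − (Σt)²) = (4·28.7890 − 14.0000·6.7579)/84.0000 = 0.24459; ln C = (Σln y − k·Σt)/n = 0.83342.

k = 0.24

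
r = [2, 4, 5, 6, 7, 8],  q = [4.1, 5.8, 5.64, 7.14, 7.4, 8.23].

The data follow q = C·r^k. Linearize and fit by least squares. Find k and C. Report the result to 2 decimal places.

k = 0.49, C = 2.87

Linearized form: ln q = k·ln r + ln C. From the 6 transformed points,
XᵀX = [[16.3136, 9.5060]; [9.5060, 6]], rhs = [17.9989, 10.9737]ᵀ  (here Σln r = 9.5060, Σ(ln r)² = 16.3136, Σln q = 10.9737, Σln r·ln q = 17.9989).
Solving (det = 7.5177): k = 0.48915, ln C = 1.05398, so C = exp(1.05398) = 2.86905.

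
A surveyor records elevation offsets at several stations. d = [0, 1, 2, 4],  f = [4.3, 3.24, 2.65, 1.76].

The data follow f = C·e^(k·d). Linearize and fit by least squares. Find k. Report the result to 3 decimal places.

k = -0.219

Let Y = ln f. Fitting Y = k·d + ln C by least squares:
Over the data: Σd = 7.0000, Σ(d)² = 21.0000, Σln f = 4.1741, Σd·ln f = 5.3859.
Normal system: [[21.0000, 7.0000]; [7.0000, 4]]·[k, ln C]ᵀ = [5.3859, 4.1741]ᵀ.
Solving (det = 35.0000): k = -0.21928, ln C = 1.42725.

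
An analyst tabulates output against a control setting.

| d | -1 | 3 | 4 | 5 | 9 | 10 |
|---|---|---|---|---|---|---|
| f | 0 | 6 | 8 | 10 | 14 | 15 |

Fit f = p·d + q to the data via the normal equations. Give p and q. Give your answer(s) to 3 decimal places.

Forming XᵀX = [[232, 30]; [30, 6]] and Xᵀf = [376, 53]ᵀ gives XᵀX·[p, q]ᵀ = Xᵀf.
Eliminating q: 6·(row 1) − 30·(row 2) gives 492·p = 6·376 − 30·53 = 666, so p = 111/82.
Then q = (53 − 30·(111/82))/6 = 254/123.

p = 1.354, q = 2.065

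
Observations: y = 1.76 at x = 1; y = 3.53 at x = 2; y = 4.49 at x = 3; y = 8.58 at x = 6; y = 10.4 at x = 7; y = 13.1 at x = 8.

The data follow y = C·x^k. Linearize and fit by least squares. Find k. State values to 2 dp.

Let Y = ln y. Fitting Y = k·ln x + ln C by least squares:
Sums: Σln x = 7.6089, Σ(ln x)² = 13.0084, Σln y = 10.3923, Σln x·ln y = 16.2820.
Normal system: [[13.0084, 7.6089]; [7.6089, 6]]·[k, ln C]ᵀ = [16.2820, 10.3923]ᵀ.
Slope k = (n·Σln x·ln y − Σln x·Σln y)/(n·Σ(ln x)² − (Σln x)²) = (6·16.2820 − 7.6089·10.3923)/20.1558 = 0.92372; ln C = (Σln y − k·Σln x)/n = 0.56064.

k = 0.92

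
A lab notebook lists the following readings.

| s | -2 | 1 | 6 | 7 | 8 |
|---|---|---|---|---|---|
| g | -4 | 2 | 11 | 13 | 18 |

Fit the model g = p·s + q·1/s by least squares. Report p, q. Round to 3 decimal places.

p = 2.024, q = -0.136

Sums needed: Σs·s = 154, Σs·1/s = 5, Σ1/s·1/s = 37081/28224.
And Σs·g = 311, Σ1/s·g = 835/84.
MᵀM·[p, q]ᵀ = Mᵀg becomes [[154, 5]; [5, 37081/28224]]·[p, q]ᵀ = [311, 835/84]ᵀ.
det = 154·(37081/28224) − 5² = 357491/2016.
p = (311·(37081/28224) − 5·(835/84))/(357491/2016) = 10129391/5004874; q = (154·(835/84) − 5·311)/(357491/2016) = -48720/357491.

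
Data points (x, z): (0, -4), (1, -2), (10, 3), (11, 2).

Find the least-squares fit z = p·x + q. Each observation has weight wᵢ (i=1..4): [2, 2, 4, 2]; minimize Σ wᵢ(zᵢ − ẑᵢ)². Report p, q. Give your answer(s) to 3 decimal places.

Compute the Gram sums: Σwᵢ·x·x = 644, Σwᵢ·x = 64, Σwᵢ·1 = 10.
For MᵀWz: Σwᵢ·x·z = 160, Σwᵢ·z = 4.
Δ = 644·10 − 64² = 2344.
p = (160·10 − 64·4)/2344 = 168/293; q = (644·4 − 64·160)/2344 = -958/293.

p = 0.573, q = -3.270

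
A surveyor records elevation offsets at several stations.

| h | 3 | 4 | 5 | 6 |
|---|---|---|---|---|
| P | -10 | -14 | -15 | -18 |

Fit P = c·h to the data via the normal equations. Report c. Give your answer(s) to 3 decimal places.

Entries of AᵀA: Σh·h = 86.
Moment sums: Σh·P = -269.
Hence c = -269 / 86 ≈ -3.12791.

c = -3.128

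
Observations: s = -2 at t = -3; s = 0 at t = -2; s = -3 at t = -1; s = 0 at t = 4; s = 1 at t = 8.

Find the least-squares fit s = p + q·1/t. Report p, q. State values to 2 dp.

MᵀM·[p, q]ᵀ = Mᵀs reads: 5·p + (-35/24)·q = -4;  (-35/24)·p + (829/576)·q = 91/24.
Eliminating q: (829/576)·(row 1) − (-35/24)·(row 2) gives (365/72)·p = (829/576)·(-4) − (-35/24)·(91/24) = -131/576, so p = -131/2920.
Then q = ((91/24) − (-35/24)·(-131/2920))/(829/576) = 189/73.

p = -0.04, q = 2.59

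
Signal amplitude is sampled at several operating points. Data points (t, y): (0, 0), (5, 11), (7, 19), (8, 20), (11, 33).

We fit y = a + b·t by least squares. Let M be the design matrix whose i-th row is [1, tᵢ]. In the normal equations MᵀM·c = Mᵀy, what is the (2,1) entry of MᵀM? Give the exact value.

31

Row 2 ↔ basis t, column 1 ↔ basis 1, so (MᵀM)_{2,1} = Σᵢ t = (0)·(1) + (5)·(1) + (7)·(1) + (8)·(1) + (11)·(1) = 31.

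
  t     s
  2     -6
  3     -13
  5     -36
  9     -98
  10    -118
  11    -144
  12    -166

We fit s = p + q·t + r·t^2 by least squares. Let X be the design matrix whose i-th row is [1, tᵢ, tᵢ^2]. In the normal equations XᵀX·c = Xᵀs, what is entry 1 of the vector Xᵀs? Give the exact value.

-581

Entry 1 ↔ basis 1, so (Xᵀs)_{1} = Σᵢ sᵢ = (1)·(-6) + (1)·(-13) + (1)·(-36) + (1)·(-98) + (1)·(-118) + (1)·(-144) + (1)·(-166) = -581.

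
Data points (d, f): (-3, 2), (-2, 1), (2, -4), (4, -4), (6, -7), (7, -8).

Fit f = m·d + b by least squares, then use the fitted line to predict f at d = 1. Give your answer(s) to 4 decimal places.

From the data, Σd·d = 118, Σd = 14, Σ1 = 6.
And Σd·f = -130, Σf = -20.
So AᵀA·[m, b]ᵀ = Aᵀf: [[118, 14]; [14, 6]]·[m, b]ᵀ = [-130, -20]ᵀ.
Δ = 118·6 − 14² = 512.
m = ((-130)·6 − 14·(-20))/512 = -125/128; b = (118·(-20) − 14·(-130))/512 = -135/128.
At d = 1: f̂ = (-125/128)·(1) + (-135/128)·(1) = -65/32.

f̂ = -2.0313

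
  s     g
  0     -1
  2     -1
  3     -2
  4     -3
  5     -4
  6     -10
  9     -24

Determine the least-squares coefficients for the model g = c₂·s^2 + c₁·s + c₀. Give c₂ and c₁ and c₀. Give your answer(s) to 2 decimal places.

c₂ = -0.41, c₁ = 1.20, c₀ = -1.29

Setting ∂/∂c₂ … = 0 gives: 8835·c₂ + 1169·c₁ + 171·c₀ = -2474;  1169·c₂ + 171·c₁ + 29·c₀ = -316;  171·c₂ + 29·c₁ + 7·c₀ = -45.
Row-reducing yields c₂ = -17915/43316, c₁ = 3991/3332, c₀ = -27883/21658.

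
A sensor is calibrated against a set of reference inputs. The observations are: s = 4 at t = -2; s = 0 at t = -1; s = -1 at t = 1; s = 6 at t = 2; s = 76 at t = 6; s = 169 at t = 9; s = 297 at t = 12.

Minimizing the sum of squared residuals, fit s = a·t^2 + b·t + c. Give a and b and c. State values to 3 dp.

Normal-equation sums: Σt^2·t^2 = 28627, Σt^2·t = 2673, Σt^2 = 271, Σt·t = 271, Σt = 27, Σ1 = 7.
And Σt^2·s = 59232, Σt·s = 5544, Σs = 551.
Normal equations: [[28627, 2673, 271]; [2673, 271, 27]; [271, 27, 7]]·[a, b, c]ᵀ = [59232, 5544, 551]ᵀ.
Inverting the 3×3 Gram matrix, [a, b, c]ᵀ = [2657435/1318002, 360243/439334, -1651819/659001]ᵀ.

a = 2.016, b = 0.820, c = -2.507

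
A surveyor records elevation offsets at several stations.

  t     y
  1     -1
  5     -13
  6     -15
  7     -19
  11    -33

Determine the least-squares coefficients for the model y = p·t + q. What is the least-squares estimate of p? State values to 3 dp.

p = -3.192

With design matrix X, XᵀX = [[232, 30]; [30, 5]] and Xᵀy = [-652, -81]ᵀ.
Eliminating q: 5·(row 1) − 30·(row 2) gives 260·p = 5·(-652) − 30·(-81) = -830, so p = -83/26.
Then q = ((-81) − 30·(-83/26))/5 = 192/65.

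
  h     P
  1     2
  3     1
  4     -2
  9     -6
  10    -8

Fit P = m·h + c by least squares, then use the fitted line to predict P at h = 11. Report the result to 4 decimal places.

P̂ = -8.7124

Normal-equation sums: Σh·h = 207, Σh = 27, Σ1 = 5.
Right-hand side: Σh·P = -137, ΣP = -13.
Normal equations: [[207, 27]; [27, 5]]·[m, c]ᵀ = [-137, -13]ᵀ.
Δ = 207·5 − 27² = 306.
m = ((-137)·5 − 27·(-13))/306 = -167/153; c = (207·(-13) − 27·(-137))/306 = 56/17.
At h = 11: P̂ = (-167/153)·(11) + (56/17)·(1) = -1333/153.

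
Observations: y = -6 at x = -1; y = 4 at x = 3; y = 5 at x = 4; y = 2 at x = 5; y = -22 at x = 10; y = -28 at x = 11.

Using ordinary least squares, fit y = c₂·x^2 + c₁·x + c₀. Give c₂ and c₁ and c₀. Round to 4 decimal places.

c₂ = -0.5537, c₁ = 3.6165, c₀ = -1.6875

Entries of MᵀM: Σx^2·x^2 = 25604, Σx^2·x = 2546, Σx^2 = 272, Σx·x = 272, Σx = 32, Σ1 = 6.
Right-hand side: Σx^2·y = -5428, Σx·y = -480, Σy = -45.
So MᵀM·[c₂, c₁, c₀]ᵀ = Mᵀy: [[25604, 2546, 272]; [2546, 272, 32]; [272, 32, 6]]·[c₂, c₁, c₀]ᵀ = [-5428, -480, -45]ᵀ.
Inverting the 3×3 Gram matrix, [c₂, c₁, c₀]ᵀ = [-60328/108957, 394042/108957, -122577/72638]ᵀ.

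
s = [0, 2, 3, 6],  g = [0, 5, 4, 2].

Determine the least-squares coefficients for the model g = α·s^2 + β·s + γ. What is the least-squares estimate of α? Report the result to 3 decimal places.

Entries of MᵀM: Σs^2·s^2 = 1393, Σs^2·s = 251, Σs^2 = 49, Σs·s = 49, Σs = 11, Σ1 = 4.
For Mᵀg: Σs^2·g = 128, Σs·g = 34, Σg = 11.
So MᵀM·[α, β, γ]ᵀ = Mᵀg: [[1393, 251, 49]; [251, 49, 11]; [49, 11, 4]]·[α, β, γ]ᵀ = [128, 34, 11]ᵀ.
Solving the 3×3 system (Gaussian elimination) gives α = -5/12, β = 167/60, γ = 1/5.

α = -0.417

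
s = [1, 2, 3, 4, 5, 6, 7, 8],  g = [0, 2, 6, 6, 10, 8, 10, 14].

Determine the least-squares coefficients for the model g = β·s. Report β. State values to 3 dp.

Forming XᵀX = [[204]] and Xᵀg = [326]ᵀ gives XᵀX·[β]ᵀ = Xᵀg.
β = 326/204 = 1.59804.

β = 1.598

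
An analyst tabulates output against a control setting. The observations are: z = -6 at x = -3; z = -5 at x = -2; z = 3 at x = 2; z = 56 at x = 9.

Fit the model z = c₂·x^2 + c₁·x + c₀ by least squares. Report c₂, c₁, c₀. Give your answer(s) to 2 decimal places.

Compute the Gram sums: Σx^2·x^2 = 6674, Σx^2·x = 702, Σx^2 = 98, Σx·x = 98, Σx = 6, Σ1 = 4.
And Σx^2·z = 4474, Σx·z = 538, Σz = 48.
Row-reducing yields c₂ = 8723/18068, c₁ = 40207/18068, c₀ = -14302/4517.

c₂ = 0.48, c₁ = 2.23, c₀ = -3.17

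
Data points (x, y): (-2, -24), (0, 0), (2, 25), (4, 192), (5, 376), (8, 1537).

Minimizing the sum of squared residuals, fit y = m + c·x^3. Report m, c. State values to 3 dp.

m = 0.328, c = 3.001

From the data, Σ1 = 6, Σx^3 = 701, Σx^3·x^3 = 281993.
For Mᵀy: Σy = 2106, Σx^3·y = 846624.
Δ = 6·281993 − 701² = 1200557.
m = (2106·281993 − 701·846624)/1200557 = 393834/1200557; c = (6·846624 − 701·2106)/1200557 = 3603438/1200557.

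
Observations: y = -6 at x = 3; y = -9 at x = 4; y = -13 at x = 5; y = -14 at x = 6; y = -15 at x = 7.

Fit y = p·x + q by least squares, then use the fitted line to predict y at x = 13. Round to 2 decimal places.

The normal equations are: 135·p + 25·q = -308;  25·p + 5·q = -57.
(Σx·x = 135, Σx = 25, Σ1 = 5, Σx·y = -308, Σy = -57.)
Eliminating q: 5·(row 1) − 25·(row 2) gives 50·p = 5·(-308) − 25·(-57) = -115, so p = -23/10.
Then q = ((-57) − 25·(-23/10))/5 = 1/10.
At x = 13: ŷ = (-23/10)·(13) + (1/10)·(1) = -149/5.

ŷ = -29.80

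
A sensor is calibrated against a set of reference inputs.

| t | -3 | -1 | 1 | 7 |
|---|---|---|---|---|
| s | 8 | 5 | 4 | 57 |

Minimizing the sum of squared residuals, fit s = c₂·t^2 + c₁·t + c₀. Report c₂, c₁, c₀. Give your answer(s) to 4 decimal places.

Compute the Gram sums: Σt^2·t^2 = 2484, Σt^2·t = 316, Σt^2 = 60, Σt·t = 60, Σt = 4, Σ1 = 4.
Right-hand side: Σt^2·s = 2874, Σt·s = 374, Σs = 74.
Solving the 3×3 system (Gaussian elimination) gives c₂ = 687/724, c₁ = 369/362, c₀ = 2351/724.

c₂ = 0.9489, c₁ = 1.0193, c₀ = 3.2472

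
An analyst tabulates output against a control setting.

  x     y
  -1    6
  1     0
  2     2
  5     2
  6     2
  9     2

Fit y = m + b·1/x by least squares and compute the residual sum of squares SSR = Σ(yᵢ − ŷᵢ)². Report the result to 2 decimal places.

AᵀA·[m, b]ᵀ = Aᵀy reads: 6·m + (44/45)·b = 14;  (44/45)·m + (9437/4050)·b = -182/45.
det = 6·(9437/4050) − (44/45)² = 1055/81.
m = (14·(9437/4050) − (44/45)·(-182/45))/(1055/81) = 74067/26375; b = (6·(-182/45) − (44/45)·14)/(1055/81) = -15372/5275.
Residuals: 7323/26375, 2793/26375, 17113/26375, -1189/5275, -8507/26375, -12777/26375; SSR = 23706/26375.

SSR = 0.90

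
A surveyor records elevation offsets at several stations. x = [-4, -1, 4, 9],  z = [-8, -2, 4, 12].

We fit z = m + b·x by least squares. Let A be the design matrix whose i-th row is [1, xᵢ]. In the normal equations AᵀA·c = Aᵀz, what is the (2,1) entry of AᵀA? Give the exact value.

Row 2 ↔ basis x, column 1 ↔ basis 1, so (AᵀA)_{2,1} = Σᵢ x = (-4)·(1) + (-1)·(1) + (4)·(1) + (9)·(1) = 8.

8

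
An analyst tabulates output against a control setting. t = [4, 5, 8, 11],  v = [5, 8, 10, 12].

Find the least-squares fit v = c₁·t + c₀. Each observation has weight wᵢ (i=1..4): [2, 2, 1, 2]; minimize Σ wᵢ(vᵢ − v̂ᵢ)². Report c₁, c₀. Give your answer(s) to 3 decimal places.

c₁ = 0.893, c₀ = 2.447

From the data, Σwᵢ·t·t = 388, Σwᵢ·t = 48, Σwᵢ·1 = 7.
For XᵀWv: Σwᵢ·t·v = 464, Σwᵢ·v = 60.
So XᵀWX·[c₁, c₀]ᵀ = XᵀWv: [[388, 48]; [48, 7]]·[c₁, c₀]ᵀ = [464, 60]ᵀ.
Δ = 388·7 − 48² = 412.
c₁ = (464·7 − 48·60)/412 = 92/103; c₀ = (388·60 − 48·464)/412 = 252/103.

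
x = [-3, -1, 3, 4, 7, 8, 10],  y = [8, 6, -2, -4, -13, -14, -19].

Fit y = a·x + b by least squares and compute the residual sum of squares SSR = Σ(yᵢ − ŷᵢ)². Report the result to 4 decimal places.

SSR = 8.4716

Normal-equation sums: Σx·x = 248, Σx = 28, Σ1 = 7.
Moment sums: Σx·y = -445, Σy = -38.
AᵀA·[a, b]ᵀ = Aᵀy becomes [[248, 28]; [28, 7]]·[a, b]ᵀ = [-445, -38]ᵀ.
Eliminating b: 7·(row 1) − 28·(row 2) gives 952·a = 7·(-445) − 28·(-38) = -2051, so a = -293/136.
Then b = ((-38) − 28·(-293/136))/7 = 759/238.
Residuals: -1573/952, 625/952, 1213/952, 10/7, -1055/952, 11/238, -307/476; SSR = 8065/952.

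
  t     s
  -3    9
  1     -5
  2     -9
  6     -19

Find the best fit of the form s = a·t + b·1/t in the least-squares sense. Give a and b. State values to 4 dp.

The normal system XᵀX·[a, b]ᵀ = Xᵀs is [[50, 4]; [4, 25/18]]·[a, b]ᵀ = [-164, -47/3]ᵀ.
Eliminating b: (25/18)·(row 1) − 4·(row 2) gives (481/9)·a = (25/18)·(-164) − 4·(-47/3) = -1486/9, so a = -1486/481.
Then b = ((-47/3) − 4·(-1486/481))/(25/18) = -1146/481.

a = -3.0894, b = -2.3825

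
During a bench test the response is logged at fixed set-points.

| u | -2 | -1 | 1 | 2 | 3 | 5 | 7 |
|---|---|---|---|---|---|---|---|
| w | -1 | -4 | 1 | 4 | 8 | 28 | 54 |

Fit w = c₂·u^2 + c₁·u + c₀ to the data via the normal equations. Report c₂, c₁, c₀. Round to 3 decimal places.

c₂ = 0.986, c₁ = 1.193, c₀ = -2.797

AᵀA·[c₂, c₁, c₀]ᵀ = Aᵀw reads: 3141·c₂ + 495·c₁ + 93·c₀ = 3427;  495·c₂ + 93·c₁ + 15·c₀ = 557;  93·c₂ + 15·c₁ + 7·c₀ = 90.
(Σu^2·u^2 = 3141, Σu^2·u = 495, Σu^2 = 93, Σu·u = 93, Σu = 15, Σ1 = 7, Σu^2·w = 3427, Σu·w = 557, Σw = 90.)
Solving the 3×3 system (Gaussian elimination) gives c₂ = 4099/4158, c₁ = 827/693, c₀ = -3877/1386.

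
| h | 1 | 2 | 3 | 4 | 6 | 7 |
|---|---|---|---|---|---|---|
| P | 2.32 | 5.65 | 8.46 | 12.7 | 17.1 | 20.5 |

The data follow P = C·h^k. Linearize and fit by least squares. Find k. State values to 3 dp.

k = 1.110

Taking logs, ln P = k·ln h + ln C, so regress ln P on ln h.
Σln h = 6.9157, Σ(ln h)² = 10.6062, Σln P = 13.1097, Σln h·ln P = 18.0340.
Equations: 10.6062·k + 6.9157·ln C = 18.0340;  6.9157·k + 6·ln C = 13.1097.
Solving (det = 15.8099): k = 1.10952, ln C = 0.90609.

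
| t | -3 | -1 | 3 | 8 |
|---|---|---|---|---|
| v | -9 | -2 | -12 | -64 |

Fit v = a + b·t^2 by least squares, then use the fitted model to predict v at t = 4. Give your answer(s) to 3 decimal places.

v̂ = -17.103

Setting ∂/∂a … = 0 gives: 4·a + 83·b = -87;  83·a + 4259·b = -4287.
Determinant 4·4259 − 83² = 10147.
a = ((-87)·4259 − 83·(-4287))/10147 = -14712/10147; b = (4·(-4287) − 83·(-87))/10147 = -9927/10147.
At t = 4: v̂ = (-14712/10147)·(1) + (-9927/10147)·(16) = -173544/10147.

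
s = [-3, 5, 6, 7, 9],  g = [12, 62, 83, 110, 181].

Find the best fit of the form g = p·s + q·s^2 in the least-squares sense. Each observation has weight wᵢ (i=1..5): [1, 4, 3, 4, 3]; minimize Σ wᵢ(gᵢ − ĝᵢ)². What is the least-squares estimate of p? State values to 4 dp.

p = 2.0106

Forming MᵀWM = [[656, 4680]; [4680, 35756]] and MᵀWg = [10665, 80815]ᵀ gives MᵀWM·[p, q]ᵀ = MᵀWg.
det = 656·35756 − 4680² = 1553536.
p = (10665·35756 − 4680·80815)/1553536 = 780885/388384; q = (656·80815 − 4680·10665)/1553536 = 387805/194192.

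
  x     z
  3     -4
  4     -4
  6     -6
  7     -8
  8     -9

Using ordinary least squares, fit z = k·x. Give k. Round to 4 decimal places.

The normal system MᵀM·[k]ᵀ = Mᵀz is [[174]]·[k]ᵀ = [-192]ᵀ.
Hence k = -192 / 174 ≈ -1.10345.

k = -1.1034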